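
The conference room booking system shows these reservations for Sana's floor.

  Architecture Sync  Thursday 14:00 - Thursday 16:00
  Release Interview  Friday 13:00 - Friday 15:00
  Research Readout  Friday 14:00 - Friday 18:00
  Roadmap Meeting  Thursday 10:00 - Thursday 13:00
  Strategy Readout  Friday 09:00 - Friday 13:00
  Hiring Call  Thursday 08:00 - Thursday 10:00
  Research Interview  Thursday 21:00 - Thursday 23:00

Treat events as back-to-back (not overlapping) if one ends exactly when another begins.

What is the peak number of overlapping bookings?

Walk through starts and ends in time order (an end at T is processed before a start at T):
Thursday 08:00 start Hiring Call → 1
Thursday 10:00 end Hiring Call → 0
Thursday 10:00 start Roadmap Meeting → 1
Thursday 13:00 end Roadmap Meeting → 0
Thursday 14:00 start Architecture Sync → 1
Thursday 16:00 end Architecture Sync → 0
Thursday 21:00 start Research Interview → 1
Thursday 23:00 end Research Interview → 0
Friday 09:00 start Strategy Readout → 1
Friday 13:00 end Strategy Readout → 0
Friday 13:00 start Release Interview → 1
Friday 14:00 start Research Readout → 2
Friday 15:00 end Release Interview → 1
Friday 18:00 end Research Readout → 0
Peak is 2, at Friday 14:00 (Release Interview, Research Readout).

2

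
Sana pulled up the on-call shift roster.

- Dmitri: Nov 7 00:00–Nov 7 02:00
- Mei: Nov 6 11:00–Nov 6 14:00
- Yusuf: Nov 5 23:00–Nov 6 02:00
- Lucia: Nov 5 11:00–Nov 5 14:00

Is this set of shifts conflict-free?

Yes

Sorted by start: Lucia, Yusuf, Mei, Dmitri.
Yusuf starts after Lucia ends, so Lucia has no further overlaps.
Mei starts after Yusuf ends, so Yusuf has no further overlaps.
Dmitri starts after Mei ends.
Every pair is clear; the schedule has no overlaps.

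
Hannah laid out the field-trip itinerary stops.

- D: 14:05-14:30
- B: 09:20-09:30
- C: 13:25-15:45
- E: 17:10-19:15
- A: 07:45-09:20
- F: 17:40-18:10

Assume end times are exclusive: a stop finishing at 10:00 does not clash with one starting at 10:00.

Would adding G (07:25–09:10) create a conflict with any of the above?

A: starts 07:45 before G ends 09:10, and ends 09:20 after G starts 07:25 → overlap.
B: starts 09:20 at or after G ends 09:10 → clear.
C: starts 13:25 at or after G ends 09:10 → clear.
D: starts 14:05 at or after G ends 09:10 → clear.
E: starts 17:10 at or after G ends 09:10 → clear.
F: starts 17:40 at or after G ends 09:10 → clear.
G overlaps A.

Yes — it overlaps A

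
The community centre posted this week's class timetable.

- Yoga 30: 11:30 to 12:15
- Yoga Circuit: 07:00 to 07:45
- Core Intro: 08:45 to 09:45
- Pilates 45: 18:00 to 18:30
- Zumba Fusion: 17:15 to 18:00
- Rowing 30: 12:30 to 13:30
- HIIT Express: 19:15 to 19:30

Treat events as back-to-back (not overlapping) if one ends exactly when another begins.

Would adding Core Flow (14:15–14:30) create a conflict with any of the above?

No — it doesn't clash with anything

Yoga Circuit: ends 07:45 at or before Core Flow starts 14:15 → clear.
Core Intro: ends 09:45 at or before Core Flow starts 14:15 → clear.
Yoga 30: ends 12:15 at or before Core Flow starts 14:15 → clear.
Rowing 30: ends 13:30 at or before Core Flow starts 14:15 → clear.
Zumba Fusion: starts 17:15 at or after Core Flow ends 14:30 → clear.
Pilates 45: starts 18:00 at or after Core Flow ends 14:30 → clear.
HIIT Express: starts 19:15 at or after Core Flow ends 14:30 → clear.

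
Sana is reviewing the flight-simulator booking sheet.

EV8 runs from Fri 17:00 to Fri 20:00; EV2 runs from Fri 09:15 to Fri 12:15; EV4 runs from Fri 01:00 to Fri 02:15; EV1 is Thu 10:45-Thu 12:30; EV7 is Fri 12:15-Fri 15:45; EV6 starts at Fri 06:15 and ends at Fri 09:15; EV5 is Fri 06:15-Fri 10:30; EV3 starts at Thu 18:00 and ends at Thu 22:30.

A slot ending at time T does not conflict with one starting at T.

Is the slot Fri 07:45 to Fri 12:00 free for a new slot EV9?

No — it overlaps EV2, EV5, EV6

EV1: ends Thu 12:30 at or before EV9 starts Fri 07:45 → clear.
EV3: ends Thu 22:30 at or before EV9 starts Fri 07:45 → clear.
EV4: ends Fri 02:15 at or before EV9 starts Fri 07:45 → clear.
EV5: starts Fri 06:15 before EV9 ends Fri 12:00, and ends Fri 10:30 after EV9 starts Fri 07:45 → overlap.
EV6: starts Fri 06:15 before EV9 ends Fri 12:00, and ends Fri 09:15 after EV9 starts Fri 07:45 → overlap.
EV2: starts Fri 09:15 before EV9 ends Fri 12:00, and ends Fri 12:15 after EV9 starts Fri 07:45 → overlap.
EV7: starts Fri 12:15 at or after EV9 ends Fri 12:00 → clear.
EV8: starts Fri 17:00 at or after EV9 ends Fri 12:00 → clear.
EV9 overlaps EV2, EV5, EV6.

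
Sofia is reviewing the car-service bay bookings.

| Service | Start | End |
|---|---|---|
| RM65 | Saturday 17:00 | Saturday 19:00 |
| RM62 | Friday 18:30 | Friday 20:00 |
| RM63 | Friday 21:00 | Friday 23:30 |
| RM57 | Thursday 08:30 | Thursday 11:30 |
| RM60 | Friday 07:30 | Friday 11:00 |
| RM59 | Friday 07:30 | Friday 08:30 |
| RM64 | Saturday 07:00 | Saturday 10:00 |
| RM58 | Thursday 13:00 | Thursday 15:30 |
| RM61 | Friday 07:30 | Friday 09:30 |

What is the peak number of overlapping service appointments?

Sort all start/end points and keep a running count:
Thursday 08:30 start RM57 → 1
Thursday 11:30 end RM57 → 0
Thursday 13:00 start RM58 → 1
Thursday 15:30 end RM58 → 0
Friday 07:30 start RM59 → 1
Friday 07:30 start RM60 → 2
Friday 07:30 start RM61 → 3
Friday 08:30 end RM59 → 2
Friday 09:30 end RM61 → 1
Friday 11:00 end RM60 → 0
Friday 18:30 start RM62 → 1
Friday 20:00 end RM62 → 0
Friday 21:00 start RM63 → 1
Friday 23:30 end RM63 → 0
Saturday 07:00 start RM64 → 1
Saturday 10:00 end RM64 → 0
Saturday 17:00 start RM65 → 1
Saturday 19:00 end RM65 → 0
Peak is 3, at Friday 07:30 (RM59, RM60, RM61).

3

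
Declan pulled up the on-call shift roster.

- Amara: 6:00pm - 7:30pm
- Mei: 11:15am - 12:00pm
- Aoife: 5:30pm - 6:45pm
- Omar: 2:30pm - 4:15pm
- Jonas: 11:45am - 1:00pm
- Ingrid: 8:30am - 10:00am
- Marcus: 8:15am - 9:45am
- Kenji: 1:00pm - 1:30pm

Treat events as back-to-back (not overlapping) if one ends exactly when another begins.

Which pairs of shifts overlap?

Check each pair: they overlap iff neither finishes before the other starts.
Sorted by start: Marcus, Ingrid, Mei, Jonas, Kenji, Omar, Aoife, Amara.
Ingrid starts before Marcus ends → Marcus and Ingrid overlap.
Mei starts after Marcus ends, so Marcus has no further overlaps.
Mei starts after Ingrid ends, so Ingrid has no further overlaps.
Jonas starts before Mei ends → Mei and Jonas overlap.
Kenji starts after Mei ends, so Mei has no further overlaps.
Kenji starts exactly when Jonas ends (back-to-back, no overlap), so Jonas has no further overlaps.
Omar starts after Kenji ends, so Kenji has no further overlaps.
Aoife starts after Omar ends, so Omar has no further overlaps.
Amara starts before Aoife ends → Aoife and Amara overlap.

Amara & Aoife, Ingrid & Marcus, Jonas & Mei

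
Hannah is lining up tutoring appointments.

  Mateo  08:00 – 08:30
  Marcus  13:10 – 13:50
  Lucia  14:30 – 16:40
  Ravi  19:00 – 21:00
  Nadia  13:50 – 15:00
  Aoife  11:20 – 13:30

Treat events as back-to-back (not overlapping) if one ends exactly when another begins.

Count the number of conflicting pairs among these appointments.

2

Check each pair: they overlap iff neither finishes before the other starts.
Sorted by start: Mateo, Aoife, Marcus, Nadia, Lucia, Ravi.
Aoife starts after Mateo ends; Mateo is clear from here.
Marcus starts before Aoife ends → Aoife and Marcus overlap.
Nadia starts after Aoife ends; Aoife is clear from here.
Nadia starts exactly when Marcus ends (back-to-back, no overlap); Marcus is clear from here.
Lucia starts before Nadia ends → Nadia and Lucia overlap.
Ravi starts after Nadia ends.
Ravi starts after Lucia ends.
Overlapping pairs: Aoife & Marcus, Lucia & Nadia — 2 in total.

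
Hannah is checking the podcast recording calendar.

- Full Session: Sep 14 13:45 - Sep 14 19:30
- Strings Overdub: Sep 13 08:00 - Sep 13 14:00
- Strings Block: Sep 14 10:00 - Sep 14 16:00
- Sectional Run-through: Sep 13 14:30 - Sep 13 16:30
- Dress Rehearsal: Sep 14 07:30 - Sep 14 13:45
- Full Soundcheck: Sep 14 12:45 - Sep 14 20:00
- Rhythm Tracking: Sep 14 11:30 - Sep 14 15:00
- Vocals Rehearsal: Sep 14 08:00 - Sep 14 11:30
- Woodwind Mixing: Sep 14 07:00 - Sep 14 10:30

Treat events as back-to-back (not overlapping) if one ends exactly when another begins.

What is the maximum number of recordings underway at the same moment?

4

Sort all start/end points and keep a running count:
Sep 13 08:00 start Strings Overdub → 1
Sep 13 14:00 end Strings Overdub → 0
Sep 13 14:30 start Sectional Run-through → 1
Sep 13 16:30 end Sectional Run-through → 0
Sep 14 07:00 start Woodwind Mixing → 1
Sep 14 07:30 start Dress Rehearsal → 2
Sep 14 08:00 start Vocals Rehearsal → 3
Sep 14 10:00 start Strings Block → 4
Sep 14 10:30 end Woodwind Mixing → 3
Sep 14 11:30 end Vocals Rehearsal → 2
Sep 14 11:30 start Rhythm Tracking → 3
Sep 14 12:45 start Full Soundcheck → 4
Sep 14 13:45 end Dress Rehearsal → 3
Sep 14 13:45 start Full Session → 4
Sep 14 15:00 end Rhythm Tracking → 3
Sep 14 16:00 end Strings Block → 2
Sep 14 19:30 end Full Session → 1
Sep 14 20:00 end Full Soundcheck → 0
Peak is 4, at Sep 14 10:00 (Dress Rehearsal, Strings Block, Vocals Rehearsal, Woodwind Mixing).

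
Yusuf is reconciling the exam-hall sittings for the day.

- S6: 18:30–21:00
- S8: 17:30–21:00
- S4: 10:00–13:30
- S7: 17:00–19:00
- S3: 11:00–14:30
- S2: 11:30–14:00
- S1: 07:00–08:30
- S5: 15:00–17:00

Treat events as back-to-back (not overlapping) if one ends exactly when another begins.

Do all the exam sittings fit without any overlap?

Check each pair: they overlap iff neither finishes before the other starts.
Sorted by start: S1, S4, S3, S2, S5, S7, S8, S6.
S4 starts after S1 ends — done with S1.
S3 starts before S4 ends → S4 and S3 overlap.
That's a conflict, so the schedule is not conflict-free.

No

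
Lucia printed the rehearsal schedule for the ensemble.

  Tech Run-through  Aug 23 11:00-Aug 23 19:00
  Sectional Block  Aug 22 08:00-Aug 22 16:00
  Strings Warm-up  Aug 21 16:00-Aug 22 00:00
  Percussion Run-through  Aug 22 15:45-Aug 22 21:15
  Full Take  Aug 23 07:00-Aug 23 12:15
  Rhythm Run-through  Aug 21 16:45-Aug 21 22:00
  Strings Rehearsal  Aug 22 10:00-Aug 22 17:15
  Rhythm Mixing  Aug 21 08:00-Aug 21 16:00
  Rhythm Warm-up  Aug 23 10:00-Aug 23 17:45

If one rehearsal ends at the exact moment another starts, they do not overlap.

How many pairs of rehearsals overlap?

Two intervals overlap when each starts before the other ends.
Sorted by start: Rhythm Mixing, Strings Warm-up, Rhythm Run-through, Sectional Block, Strings Rehearsal, Percussion Run-through, Full Take, Rhythm Warm-up, Tech Run-through.
Strings Warm-up starts exactly when Rhythm Mixing ends (back-to-back, no overlap); Rhythm Mixing is clear from here.
Rhythm Run-through starts before Strings Warm-up ends → Strings Warm-up and Rhythm Run-through overlap.
Sectional Block starts after Strings Warm-up ends; Strings Warm-up is clear from here.
Sectional Block starts after Rhythm Run-through ends; Rhythm Run-through is clear from here.
Strings Rehearsal starts before Sectional Block ends → Sectional Block and Strings Rehearsal overlap.
Percussion Run-through starts before Sectional Block ends → Sectional Block and Percussion Run-through overlap.
Full Take starts after Sectional Block ends; Sectional Block is clear from here.
Percussion Run-through starts before Strings Rehearsal ends → Strings Rehearsal and Percussion Run-through overlap.
Full Take starts after Strings Rehearsal ends; Strings Rehearsal is clear from here.
Full Take starts after Percussion Run-through ends; Percussion Run-through is clear from here.
Rhythm Warm-up starts before Full Take ends → Full Take and Rhythm Warm-up overlap.
Tech Run-through starts before Full Take ends → Full Take and Tech Run-through overlap.
Tech Run-through starts before Rhythm Warm-up ends → Rhythm Warm-up and Tech Run-through overlap.
Overlapping pairs: Full Take & Rhythm Warm-up, Full Take & Tech Run-through, Percussion Run-through & Sectional Block, Percussion Run-through & Strings Rehearsal, Rhythm Run-through & Strings Warm-up, Rhythm Warm-up & Tech Run-through, Sectional Block & Strings Rehearsal — 7 in total.

7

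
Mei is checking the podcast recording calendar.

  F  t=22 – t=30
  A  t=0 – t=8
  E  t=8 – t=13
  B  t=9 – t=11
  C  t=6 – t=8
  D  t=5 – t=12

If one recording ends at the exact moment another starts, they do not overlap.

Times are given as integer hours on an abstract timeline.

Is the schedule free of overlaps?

No

Check each pair: they overlap iff neither finishes before the other starts.
Sorted by start: A, D, C, E, B, F.
D starts before A ends → A and D overlap.
That's a conflict, so the schedule is not conflict-free.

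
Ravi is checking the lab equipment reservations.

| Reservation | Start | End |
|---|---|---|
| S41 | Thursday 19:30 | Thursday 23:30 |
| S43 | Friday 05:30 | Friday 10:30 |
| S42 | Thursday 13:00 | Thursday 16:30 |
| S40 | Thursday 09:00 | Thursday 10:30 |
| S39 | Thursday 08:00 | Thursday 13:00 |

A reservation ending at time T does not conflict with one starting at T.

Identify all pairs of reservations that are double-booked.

Two intervals overlap when each starts before the other ends.
Sorted by start: S39, S40, S42, S41, S43.
S40 starts before S39 ends → S39 and S40 overlap.
S42 starts exactly when S39 ends (back-to-back, no overlap); S39 is clear from here.
S42 starts after S40 ends; S40 is clear from here.
S41 starts after S42 ends; S42 is clear from here.
S43 starts after S41 ends.

S39 & S40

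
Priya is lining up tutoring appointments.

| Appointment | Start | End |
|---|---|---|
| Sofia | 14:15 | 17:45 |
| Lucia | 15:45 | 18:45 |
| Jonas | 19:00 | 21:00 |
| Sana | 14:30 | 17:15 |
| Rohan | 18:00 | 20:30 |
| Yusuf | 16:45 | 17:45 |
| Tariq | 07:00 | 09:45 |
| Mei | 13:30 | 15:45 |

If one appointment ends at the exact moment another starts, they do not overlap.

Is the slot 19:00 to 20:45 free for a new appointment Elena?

Tariq: ends 09:45 at or before Elena starts 19:00 → clear.
Mei: ends 15:45 at or before Elena starts 19:00 → clear.
Sofia: ends 17:45 at or before Elena starts 19:00 → clear.
Sana: ends 17:15 at or before Elena starts 19:00 → clear.
Lucia: ends 18:45 at or before Elena starts 19:00 → clear.
Yusuf: ends 17:45 at or before Elena starts 19:00 → clear.
Rohan: starts 18:00 before Elena ends 20:45, and ends 20:30 after Elena starts 19:00 → overlap.
Jonas: starts 19:00 before Elena ends 20:45, and ends 21:00 after Elena starts 19:00 → overlap.
Elena overlaps Rohan, Jonas.

No — it overlaps Jonas, Rohan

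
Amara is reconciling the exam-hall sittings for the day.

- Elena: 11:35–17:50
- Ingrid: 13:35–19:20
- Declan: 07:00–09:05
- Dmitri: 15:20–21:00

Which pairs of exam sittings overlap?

Dmitri & Elena, Dmitri & Ingrid, Elena & Ingrid

Check each pair: they overlap iff neither finishes before the other starts.
Sorted by start: Declan, Elena, Ingrid, Dmitri.
Elena starts after Declan ends; Declan is clear from here.
Ingrid starts before Elena ends → Elena and Ingrid overlap.
Dmitri starts before Elena ends → Elena and Dmitri overlap.
Dmitri starts before Ingrid ends → Ingrid and Dmitri overlap.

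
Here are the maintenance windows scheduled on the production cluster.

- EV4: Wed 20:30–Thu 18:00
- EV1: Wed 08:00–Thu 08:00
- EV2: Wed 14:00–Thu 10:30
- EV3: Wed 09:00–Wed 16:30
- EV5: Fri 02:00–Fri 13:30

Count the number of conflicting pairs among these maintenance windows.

5

Sorted by start: EV1, EV3, EV2, EV4, EV5.
EV3 starts before EV1 ends → EV1 and EV3 overlap.
EV2 starts before EV1 ends → EV1 and EV2 overlap.
EV4 starts before EV1 ends → EV1 and EV4 overlap.
EV5 starts after EV1 ends.
EV2 starts before EV3 ends → EV3 and EV2 overlap.
EV4 starts after EV3 ends, so nothing later overlaps EV3 either.
EV4 starts before EV2 ends → EV2 and EV4 overlap.
EV5 starts after EV2 ends.
EV5 starts after EV4 ends.
Overlapping pairs: EV1 & EV2, EV1 & EV3, EV1 & EV4, EV2 & EV3, EV2 & EV4 — 5 in total.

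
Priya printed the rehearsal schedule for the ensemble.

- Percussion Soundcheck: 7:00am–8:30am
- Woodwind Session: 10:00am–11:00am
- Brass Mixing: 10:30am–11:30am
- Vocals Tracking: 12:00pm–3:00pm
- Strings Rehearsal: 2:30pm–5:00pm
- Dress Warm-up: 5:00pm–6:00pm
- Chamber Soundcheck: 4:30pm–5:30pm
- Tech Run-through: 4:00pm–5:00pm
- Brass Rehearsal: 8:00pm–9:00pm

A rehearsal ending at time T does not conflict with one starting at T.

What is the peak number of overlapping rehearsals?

Sort all start/end points and keep a running count:
7:00am start Percussion Soundcheck → 1
8:30am end Percussion Soundcheck → 0
10:00am start Woodwind Session → 1
10:30am start Brass Mixing → 2
11:00am end Woodwind Session → 1
11:30am end Brass Mixing → 0
12:00pm start Vocals Tracking → 1
2:30pm start Strings Rehearsal → 2
3:00pm end Vocals Tracking → 1
4:00pm start Tech Run-through → 2
4:30pm start Chamber Soundcheck → 3
5:00pm end Strings Rehearsal → 2
5:00pm end Tech Run-through → 1
5:00pm start Dress Warm-up → 2
5:30pm end Chamber Soundcheck → 1
6:00pm end Dress Warm-up → 0
8:00pm start Brass Rehearsal → 1
9:00pm end Brass Rehearsal → 0
Peak is 3, at 4:30pm (Chamber Soundcheck, Strings Rehearsal, Tech Run-through).

3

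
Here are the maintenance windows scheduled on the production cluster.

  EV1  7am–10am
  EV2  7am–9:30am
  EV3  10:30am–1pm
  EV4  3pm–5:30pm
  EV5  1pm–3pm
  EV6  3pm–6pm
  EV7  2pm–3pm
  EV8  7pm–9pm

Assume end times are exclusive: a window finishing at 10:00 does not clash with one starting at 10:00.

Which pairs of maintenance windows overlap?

EV1 & EV2, EV4 & EV6, EV5 & EV7

Two intervals overlap when each starts before the other ends.
Sorted by start: EV1, EV2, EV3, EV5, EV7, EV4, EV6, EV8.
EV2 starts before EV1 ends → EV1 and EV2 overlap.
EV3 starts after EV1 ends, so nothing later overlaps EV1 either.
EV3 starts after EV2 ends, so nothing later overlaps EV2 either.
EV5 starts exactly when EV3 ends (back-to-back, no overlap), so nothing later overlaps EV3 either.
EV7 starts before EV5 ends → EV5 and EV7 overlap.
EV4 starts exactly when EV5 ends (back-to-back, no overlap), so nothing later overlaps EV5 either.
EV4 starts exactly when EV7 ends (back-to-back, no overlap), so nothing later overlaps EV7 either.
EV6 starts before EV4 ends → EV4 and EV6 overlap.
EV8 starts after EV4 ends.
EV8 starts after EV6 ends.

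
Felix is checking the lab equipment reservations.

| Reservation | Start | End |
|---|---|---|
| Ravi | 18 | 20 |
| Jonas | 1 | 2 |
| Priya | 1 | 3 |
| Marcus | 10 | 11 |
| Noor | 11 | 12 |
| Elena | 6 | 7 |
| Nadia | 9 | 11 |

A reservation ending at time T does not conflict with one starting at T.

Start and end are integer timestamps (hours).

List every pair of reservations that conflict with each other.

Jonas & Priya, Marcus & Nadia

Two intervals overlap when each starts before the other ends.
Sorted by start: Priya, Jonas, Elena, Nadia, Marcus, Noor, Ravi.
Jonas starts before Priya ends → Priya and Jonas overlap.
Elena starts after Priya ends, so nothing later overlaps Priya either.
Elena starts after Jonas ends, so nothing later overlaps Jonas either.
Nadia starts after Elena ends, so nothing later overlaps Elena either.
Marcus starts before Nadia ends → Nadia and Marcus overlap.
Noor starts exactly when Nadia ends (back-to-back, no overlap), so nothing later overlaps Nadia either.
Noor starts exactly when Marcus ends (back-to-back, no overlap), so nothing later overlaps Marcus either.
Ravi starts after Noor ends.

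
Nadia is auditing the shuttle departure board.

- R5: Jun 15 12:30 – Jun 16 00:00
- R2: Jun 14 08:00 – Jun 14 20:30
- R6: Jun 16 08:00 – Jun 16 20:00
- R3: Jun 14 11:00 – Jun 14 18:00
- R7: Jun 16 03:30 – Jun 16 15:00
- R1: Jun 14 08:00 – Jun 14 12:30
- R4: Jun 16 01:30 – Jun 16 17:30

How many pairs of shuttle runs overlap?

Sorted by start: R1, R2, R3, R5, R4, R7, R6.
R2 starts before R1 ends → R1 and R2 overlap.
R3 starts before R1 ends → R1 and R3 overlap.
R5 starts after R1 ends — done with R1.
R3 starts before R2 ends → R2 and R3 overlap.
R5 starts after R2 ends — done with R2.
R5 starts after R3 ends — done with R3.
R4 starts after R5 ends — done with R5.
R7 starts before R4 ends → R4 and R7 overlap.
R6 starts before R4 ends → R4 and R6 overlap.
R6 starts before R7 ends → R7 and R6 overlap.
Overlapping pairs: R1 & R2, R1 & R3, R2 & R3, R4 & R6, R4 & R7, R6 & R7 — 6 in total.

6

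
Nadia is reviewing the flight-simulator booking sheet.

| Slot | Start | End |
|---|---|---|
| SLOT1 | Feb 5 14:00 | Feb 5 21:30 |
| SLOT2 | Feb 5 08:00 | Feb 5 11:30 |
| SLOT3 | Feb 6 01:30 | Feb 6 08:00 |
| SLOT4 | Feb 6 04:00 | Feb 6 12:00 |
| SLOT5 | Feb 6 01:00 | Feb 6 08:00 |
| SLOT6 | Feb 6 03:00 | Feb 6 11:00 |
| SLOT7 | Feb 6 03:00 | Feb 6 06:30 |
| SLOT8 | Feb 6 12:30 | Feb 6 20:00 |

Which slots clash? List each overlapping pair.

Two intervals overlap when each starts before the other ends.
Sorted by start: SLOT2, SLOT1, SLOT5, SLOT3, SLOT6, SLOT7, SLOT4, SLOT8.
SLOT1 starts after SLOT2 ends, so SLOT2 has no further overlaps.
SLOT5 starts after SLOT1 ends, so SLOT1 has no further overlaps.
SLOT3 starts before SLOT5 ends → SLOT5 and SLOT3 overlap.
SLOT6 starts before SLOT5 ends → SLOT5 and SLOT6 overlap.
SLOT7 starts before SLOT5 ends → SLOT5 and SLOT7 overlap.
SLOT4 starts before SLOT5 ends → SLOT5 and SLOT4 overlap.
SLOT8 starts after SLOT5 ends.
SLOT6 starts before SLOT3 ends → SLOT3 and SLOT6 overlap.
SLOT7 starts before SLOT3 ends → SLOT3 and SLOT7 overlap.
SLOT4 starts before SLOT3 ends → SLOT3 and SLOT4 overlap.
SLOT8 starts after SLOT3 ends.
SLOT7 starts before SLOT6 ends → SLOT6 and SLOT7 overlap.
SLOT4 starts before SLOT6 ends → SLOT6 and SLOT4 overlap.
SLOT8 starts after SLOT6 ends.
SLOT4 starts before SLOT7 ends → SLOT7 and SLOT4 overlap.
SLOT8 starts after SLOT7 ends.
SLOT8 starts after SLOT4 ends.

SLOT3 & SLOT4, SLOT3 & SLOT5, SLOT3 & SLOT6, SLOT3 & SLOT7, SLOT4 & SLOT5, SLOT4 & SLOT6, SLOT4 & SLOT7, SLOT5 & SLOT6, SLOT5 & SLOT7, SLOT6 & SLOT7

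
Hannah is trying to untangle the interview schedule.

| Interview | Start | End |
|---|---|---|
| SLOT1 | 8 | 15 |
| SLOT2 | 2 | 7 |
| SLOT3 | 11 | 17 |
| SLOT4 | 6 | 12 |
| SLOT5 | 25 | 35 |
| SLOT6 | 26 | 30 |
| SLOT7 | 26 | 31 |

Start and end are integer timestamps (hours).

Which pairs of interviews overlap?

Sorted by start: SLOT2, SLOT4, SLOT1, SLOT3, SLOT5, SLOT6, SLOT7.
SLOT4 starts before SLOT2 ends → SLOT2 and SLOT4 overlap.
SLOT1 starts after SLOT2 ends, so SLOT2 has no further overlaps.
SLOT1 starts before SLOT4 ends → SLOT4 and SLOT1 overlap.
SLOT3 starts before SLOT4 ends → SLOT4 and SLOT3 overlap.
SLOT5 starts after SLOT4 ends, so SLOT4 has no further overlaps.
SLOT3 starts before SLOT1 ends → SLOT1 and SLOT3 overlap.
SLOT5 starts after SLOT1 ends, so SLOT1 has no further overlaps.
SLOT5 starts after SLOT3 ends, so SLOT3 has no further overlaps.
SLOT6 starts before SLOT5 ends → SLOT5 and SLOT6 overlap.
SLOT7 starts before SLOT5 ends → SLOT5 and SLOT7 overlap.
SLOT7 starts before SLOT6 ends → SLOT6 and SLOT7 overlap.

SLOT1 & SLOT3, SLOT1 & SLOT4, SLOT2 & SLOT4, SLOT3 & SLOT4, SLOT5 & SLOT6, SLOT5 & SLOT7, SLOT6 & SLOT7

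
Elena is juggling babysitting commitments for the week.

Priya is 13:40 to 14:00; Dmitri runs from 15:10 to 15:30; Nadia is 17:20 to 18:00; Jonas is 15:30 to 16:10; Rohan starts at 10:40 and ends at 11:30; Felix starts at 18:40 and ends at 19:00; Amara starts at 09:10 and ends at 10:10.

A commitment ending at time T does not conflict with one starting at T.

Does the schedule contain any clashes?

Sorted by start: Amara, Rohan, Priya, Dmitri, Jonas, Nadia, Felix.
Rohan starts after Amara ends — done with Amara.
Priya starts after Rohan ends — done with Rohan.
Dmitri starts after Priya ends — done with Priya.
Jonas starts exactly when Dmitri ends (back-to-back, no overlap) — done with Dmitri.
Nadia starts after Jonas ends — done with Jonas.
Felix starts after Nadia ends.
Every pair is clear; the schedule has no overlaps.

No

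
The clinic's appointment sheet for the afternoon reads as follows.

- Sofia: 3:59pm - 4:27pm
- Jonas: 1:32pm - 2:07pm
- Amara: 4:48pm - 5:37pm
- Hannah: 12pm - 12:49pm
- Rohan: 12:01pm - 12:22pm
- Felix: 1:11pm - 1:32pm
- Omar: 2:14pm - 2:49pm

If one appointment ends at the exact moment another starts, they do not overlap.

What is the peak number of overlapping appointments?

2

Sort all start/end points and keep a running count:
12pm start Hannah → 1
12:01pm start Rohan → 2
12:22pm end Rohan → 1
12:49pm end Hannah → 0
1:11pm start Felix → 1
1:32pm end Felix → 0
1:32pm start Jonas → 1
2:07pm end Jonas → 0
2:14pm start Omar → 1
2:49pm end Omar → 0
3:59pm start Sofia → 1
4:27pm end Sofia → 0
4:48pm start Amara → 1
5:37pm end Amara → 0
Peak is 2, at 12:01pm (Hannah, Rohan).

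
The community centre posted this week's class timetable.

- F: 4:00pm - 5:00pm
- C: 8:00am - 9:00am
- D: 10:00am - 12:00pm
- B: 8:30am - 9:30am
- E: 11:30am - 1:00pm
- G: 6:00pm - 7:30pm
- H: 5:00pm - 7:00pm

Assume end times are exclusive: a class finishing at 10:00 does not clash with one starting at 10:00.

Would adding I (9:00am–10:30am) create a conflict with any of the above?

C: ends 9:00am at or before I starts 9:00am → clear.
B: starts 8:30am before I ends 10:30am, and ends 9:30am after I starts 9:00am → overlap.
D: starts 10:00am before I ends 10:30am, and ends 12:00pm after I starts 9:00am → overlap.
E: starts 11:30am at or after I ends 10:30am → clear.
F: starts 4:00pm at or after I ends 10:30am → clear.
H: starts 5:00pm at or after I ends 10:30am → clear.
G: starts 6:00pm at or after I ends 10:30am → clear.
I overlaps B, D.

Yes — it overlaps B, D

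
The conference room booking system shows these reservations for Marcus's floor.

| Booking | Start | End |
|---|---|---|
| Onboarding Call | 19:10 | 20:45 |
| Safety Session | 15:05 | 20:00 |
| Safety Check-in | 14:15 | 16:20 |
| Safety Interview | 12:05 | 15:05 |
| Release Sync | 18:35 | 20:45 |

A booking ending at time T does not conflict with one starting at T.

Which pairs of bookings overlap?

Onboarding Call & Release Sync, Onboarding Call & Safety Session, Release Sync & Safety Session, Safety Check-in & Safety Interview, Safety Check-in & Safety Session

Check each pair: they overlap iff neither finishes before the other starts.
Sorted by start: Safety Interview, Safety Check-in, Safety Session, Release Sync, Onboarding Call.
Safety Check-in starts before Safety Interview ends → Safety Interview and Safety Check-in overlap.
Safety Session starts exactly when Safety Interview ends (back-to-back, no overlap), so nothing later overlaps Safety Interview either.
Safety Session starts before Safety Check-in ends → Safety Check-in and Safety Session overlap.
Release Sync starts after Safety Check-in ends, so nothing later overlaps Safety Check-in either.
Release Sync starts before Safety Session ends → Safety Session and Release Sync overlap.
Onboarding Call starts before Safety Session ends → Safety Session and Onboarding Call overlap.
Onboarding Call starts before Release Sync ends → Release Sync and Onboarding Call overlap.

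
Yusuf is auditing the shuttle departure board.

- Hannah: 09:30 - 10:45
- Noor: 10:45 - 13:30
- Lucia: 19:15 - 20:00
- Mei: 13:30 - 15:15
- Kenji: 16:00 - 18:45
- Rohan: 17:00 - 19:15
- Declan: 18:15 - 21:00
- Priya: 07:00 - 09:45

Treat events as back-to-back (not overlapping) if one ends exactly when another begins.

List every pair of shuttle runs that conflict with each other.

Sorted by start: Priya, Hannah, Noor, Mei, Kenji, Rohan, Declan, Lucia.
Hannah starts before Priya ends → Priya and Hannah overlap.
Noor starts after Priya ends, so nothing later overlaps Priya either.
Noor starts exactly when Hannah ends (back-to-back, no overlap), so nothing later overlaps Hannah either.
Mei starts exactly when Noor ends (back-to-back, no overlap), so nothing later overlaps Noor either.
Kenji starts after Mei ends, so nothing later overlaps Mei either.
Rohan starts before Kenji ends → Kenji and Rohan overlap.
Declan starts before Kenji ends → Kenji and Declan overlap.
Lucia starts after Kenji ends.
Declan starts before Rohan ends → Rohan and Declan overlap.
Lucia starts exactly when Rohan ends (back-to-back, no overlap).
Lucia starts before Declan ends → Declan and Lucia overlap.

Declan & Kenji, Declan & Lucia, Declan & Rohan, Hannah & Priya, Kenji & Rohan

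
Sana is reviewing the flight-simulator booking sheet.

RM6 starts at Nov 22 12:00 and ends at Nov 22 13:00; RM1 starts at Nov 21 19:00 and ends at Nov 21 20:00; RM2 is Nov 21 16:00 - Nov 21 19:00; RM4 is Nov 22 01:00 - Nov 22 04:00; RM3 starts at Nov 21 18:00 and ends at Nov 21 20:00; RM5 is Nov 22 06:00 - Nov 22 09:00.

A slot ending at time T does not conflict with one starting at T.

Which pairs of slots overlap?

Sorted by start: RM2, RM3, RM1, RM4, RM5, RM6.
RM3 starts before RM2 ends → RM2 and RM3 overlap.
RM1 starts exactly when RM2 ends (back-to-back, no overlap) — done with RM2.
RM1 starts before RM3 ends → RM3 and RM1 overlap.
RM4 starts after RM3 ends — done with RM3.
RM4 starts after RM1 ends — done with RM1.
RM5 starts after RM4 ends — done with RM4.
RM6 starts after RM5 ends.

RM1 & RM3, RM2 & RM3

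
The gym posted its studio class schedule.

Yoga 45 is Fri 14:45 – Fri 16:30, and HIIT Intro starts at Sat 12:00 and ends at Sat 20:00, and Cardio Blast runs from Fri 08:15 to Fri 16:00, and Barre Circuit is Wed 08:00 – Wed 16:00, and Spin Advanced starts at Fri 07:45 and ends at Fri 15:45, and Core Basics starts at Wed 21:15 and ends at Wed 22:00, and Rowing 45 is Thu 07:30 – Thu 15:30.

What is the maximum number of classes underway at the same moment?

Walk through starts and ends in time order (an end at T is processed before a start at T):
Wed 08:00 start Barre Circuit → 1
Wed 16:00 end Barre Circuit → 0
Wed 21:15 start Core Basics → 1
Wed 22:00 end Core Basics → 0
Thu 07:30 start Rowing 45 → 1
Thu 15:30 end Rowing 45 → 0
Fri 07:45 start Spin Advanced → 1
Fri 08:15 start Cardio Blast → 2
Fri 14:45 start Yoga 45 → 3
Fri 15:45 end Spin Advanced → 2
Fri 16:00 end Cardio Blast → 1
Fri 16:30 end Yoga 45 → 0
Sat 12:00 start HIIT Intro → 1
Sat 20:00 end HIIT Intro → 0
Peak is 3, at Fri 14:45 (Cardio Blast, Spin Advanced, Yoga 45).

3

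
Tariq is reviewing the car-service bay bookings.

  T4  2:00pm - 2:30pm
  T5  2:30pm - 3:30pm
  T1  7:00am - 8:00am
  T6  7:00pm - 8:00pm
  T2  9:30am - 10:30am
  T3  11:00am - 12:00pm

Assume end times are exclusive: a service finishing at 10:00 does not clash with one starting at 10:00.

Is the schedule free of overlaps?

Sorted by start: T1, T2, T3, T4, T5, T6.
T2 starts after T1 ends — done with T1.
T3 starts after T2 ends — done with T2.
T4 starts after T3 ends — done with T3.
T5 starts exactly when T4 ends (back-to-back, no overlap) — done with T4.
T6 starts after T5 ends.
Every pair is clear; the schedule has no overlaps.

Yes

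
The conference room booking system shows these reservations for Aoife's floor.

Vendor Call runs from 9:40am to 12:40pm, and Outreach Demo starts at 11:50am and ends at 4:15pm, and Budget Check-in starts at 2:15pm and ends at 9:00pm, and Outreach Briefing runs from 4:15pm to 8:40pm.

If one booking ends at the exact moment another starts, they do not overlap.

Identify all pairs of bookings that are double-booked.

Two intervals overlap when each starts before the other ends.
Sorted by start: Vendor Call, Outreach Demo, Budget Check-in, Outreach Briefing.
Outreach Demo starts before Vendor Call ends → Vendor Call and Outreach Demo overlap.
Budget Check-in starts after Vendor Call ends — done with Vendor Call.
Budget Check-in starts before Outreach Demo ends → Outreach Demo and Budget Check-in overlap.
Outreach Briefing starts exactly when Outreach Demo ends (back-to-back, no overlap).
Outreach Briefing starts before Budget Check-in ends → Budget Check-in and Outreach Briefing overlap.

Budget Check-in & Outreach Briefing, Budget Check-in & Outreach Demo, Outreach Demo & Vendor Call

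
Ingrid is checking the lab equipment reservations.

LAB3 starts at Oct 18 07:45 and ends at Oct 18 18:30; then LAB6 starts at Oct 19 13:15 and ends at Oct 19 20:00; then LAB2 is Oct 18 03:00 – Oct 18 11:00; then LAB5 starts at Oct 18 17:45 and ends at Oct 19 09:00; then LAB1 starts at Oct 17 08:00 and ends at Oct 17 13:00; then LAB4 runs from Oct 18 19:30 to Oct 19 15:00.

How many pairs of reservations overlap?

Check each pair: they overlap iff neither finishes before the other starts.
Sorted by start: LAB1, LAB2, LAB3, LAB5, LAB4, LAB6.
LAB2 starts after LAB1 ends, so nothing later overlaps LAB1 either.
LAB3 starts before LAB2 ends → LAB2 and LAB3 overlap.
LAB5 starts after LAB2 ends, so nothing later overlaps LAB2 either.
LAB5 starts before LAB3 ends → LAB3 and LAB5 overlap.
LAB4 starts after LAB3 ends, so nothing later overlaps LAB3 either.
LAB4 starts before LAB5 ends → LAB5 and LAB4 overlap.
LAB6 starts after LAB5 ends.
LAB6 starts before LAB4 ends → LAB4 and LAB6 overlap.
Overlapping pairs: LAB2 & LAB3, LAB3 & LAB5, LAB4 & LAB5, LAB4 & LAB6 — 4 in total.

4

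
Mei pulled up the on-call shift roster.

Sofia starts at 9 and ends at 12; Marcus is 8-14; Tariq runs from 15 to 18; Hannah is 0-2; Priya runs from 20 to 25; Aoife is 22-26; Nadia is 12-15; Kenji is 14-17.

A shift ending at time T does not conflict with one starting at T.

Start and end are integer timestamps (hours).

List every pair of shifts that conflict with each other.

Sorted by start: Hannah, Marcus, Sofia, Nadia, Kenji, Tariq, Priya, Aoife.
Marcus starts after Hannah ends — done with Hannah.
Sofia starts before Marcus ends → Marcus and Sofia overlap.
Nadia starts before Marcus ends → Marcus and Nadia overlap.
Kenji starts exactly when Marcus ends (back-to-back, no overlap) — done with Marcus.
Nadia starts exactly when Sofia ends (back-to-back, no overlap) — done with Sofia.
Kenji starts before Nadia ends → Nadia and Kenji overlap.
Tariq starts exactly when Nadia ends (back-to-back, no overlap) — done with Nadia.
Tariq starts before Kenji ends → Kenji and Tariq overlap.
Priya starts after Kenji ends — done with Kenji.
Priya starts after Tariq ends — done with Tariq.
Aoife starts before Priya ends → Priya and Aoife overlap.

Aoife & Priya, Kenji & Nadia, Kenji & Tariq, Marcus & Nadia, Marcus & Sofia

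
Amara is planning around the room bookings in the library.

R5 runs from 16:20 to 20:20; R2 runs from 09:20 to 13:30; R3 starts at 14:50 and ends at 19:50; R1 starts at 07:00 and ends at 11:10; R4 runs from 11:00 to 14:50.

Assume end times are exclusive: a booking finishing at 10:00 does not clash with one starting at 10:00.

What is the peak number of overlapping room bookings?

3

Sort all start/end points and keep a running count:
07:00 start R1 → 1
09:20 start R2 → 2
11:00 start R4 → 3
11:10 end R1 → 2
13:30 end R2 → 1
14:50 end R4 → 0
14:50 start R3 → 1
16:20 start R5 → 2
19:50 end R3 → 1
20:20 end R5 → 0
Peak is 3, at 11:00 (R1, R2, R4).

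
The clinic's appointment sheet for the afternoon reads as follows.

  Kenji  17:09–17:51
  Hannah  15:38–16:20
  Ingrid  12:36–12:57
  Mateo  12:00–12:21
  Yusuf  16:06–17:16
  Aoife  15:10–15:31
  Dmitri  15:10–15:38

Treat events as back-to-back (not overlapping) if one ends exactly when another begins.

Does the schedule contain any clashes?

Sorted by start: Mateo, Ingrid, Aoife, Dmitri, Hannah, Yusuf, Kenji.
Ingrid starts after Mateo ends, so Mateo has no further overlaps.
Aoife starts after Ingrid ends, so Ingrid has no further overlaps.
Dmitri starts before Aoife ends → Aoife and Dmitri overlap.
That's a conflict, so the schedule is not conflict-free.

Yes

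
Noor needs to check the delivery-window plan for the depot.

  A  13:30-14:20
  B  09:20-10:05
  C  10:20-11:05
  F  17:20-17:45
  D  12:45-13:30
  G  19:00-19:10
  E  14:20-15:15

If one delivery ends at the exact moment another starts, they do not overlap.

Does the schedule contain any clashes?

No

Sorted by start: B, C, D, A, E, F, G.
C starts after B ends, so nothing later overlaps B either.
D starts after C ends, so nothing later overlaps C either.
A starts exactly when D ends (back-to-back, no overlap), so nothing later overlaps D either.
E starts exactly when A ends (back-to-back, no overlap), so nothing later overlaps A either.
F starts after E ends, so nothing later overlaps E either.
G starts after F ends.
Every pair is clear; the schedule has no overlaps.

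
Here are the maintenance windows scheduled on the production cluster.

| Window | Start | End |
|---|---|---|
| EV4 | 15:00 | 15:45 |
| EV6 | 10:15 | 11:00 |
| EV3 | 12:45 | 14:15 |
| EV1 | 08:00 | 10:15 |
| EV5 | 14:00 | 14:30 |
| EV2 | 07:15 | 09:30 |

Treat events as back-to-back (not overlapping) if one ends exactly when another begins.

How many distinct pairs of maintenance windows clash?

2

Sorted by start: EV2, EV1, EV6, EV3, EV5, EV4.
EV1 starts before EV2 ends → EV2 and EV1 overlap.
EV6 starts after EV2 ends — done with EV2.
EV6 starts exactly when EV1 ends (back-to-back, no overlap) — done with EV1.
EV3 starts after EV6 ends — done with EV6.
EV5 starts before EV3 ends → EV3 and EV5 overlap.
EV4 starts after EV3 ends.
EV4 starts after EV5 ends.
Overlapping pairs: EV1 & EV2, EV3 & EV5 — 2 in total.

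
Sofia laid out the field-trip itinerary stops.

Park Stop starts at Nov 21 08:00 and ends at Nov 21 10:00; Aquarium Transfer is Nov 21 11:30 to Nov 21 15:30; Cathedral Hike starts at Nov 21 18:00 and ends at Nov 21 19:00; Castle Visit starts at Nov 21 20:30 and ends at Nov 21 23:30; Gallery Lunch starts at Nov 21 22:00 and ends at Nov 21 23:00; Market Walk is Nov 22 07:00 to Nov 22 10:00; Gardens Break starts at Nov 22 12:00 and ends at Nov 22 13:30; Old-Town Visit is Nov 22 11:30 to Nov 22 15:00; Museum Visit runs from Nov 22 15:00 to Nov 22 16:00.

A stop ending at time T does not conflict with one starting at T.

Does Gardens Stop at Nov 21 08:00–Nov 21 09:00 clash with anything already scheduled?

Yes — it overlaps Park Stop

Park Stop: starts Nov 21 08:00 before Gardens Stop ends Nov 21 09:00, and ends Nov 21 10:00 after Gardens Stop starts Nov 21 08:00 → overlap.
Aquarium Transfer: starts Nov 21 11:30 at or after Gardens Stop ends Nov 21 09:00 → clear.
Cathedral Hike: starts Nov 21 18:00 at or after Gardens Stop ends Nov 21 09:00 → clear.
Castle Visit: starts Nov 21 20:30 at or after Gardens Stop ends Nov 21 09:00 → clear.
Gallery Lunch: starts Nov 21 22:00 at or after Gardens Stop ends Nov 21 09:00 → clear.
Market Walk: starts Nov 22 07:00 at or after Gardens Stop ends Nov 21 09:00 → clear.
Old-Town Visit: starts Nov 22 11:30 at or after Gardens Stop ends Nov 21 09:00 → clear.
Gardens Break: starts Nov 22 12:00 at or after Gardens Stop ends Nov 21 09:00 → clear.
Museum Visit: starts Nov 22 15:00 at or after Gardens Stop ends Nov 21 09:00 → clear.
Gardens Stop overlaps Park Stop.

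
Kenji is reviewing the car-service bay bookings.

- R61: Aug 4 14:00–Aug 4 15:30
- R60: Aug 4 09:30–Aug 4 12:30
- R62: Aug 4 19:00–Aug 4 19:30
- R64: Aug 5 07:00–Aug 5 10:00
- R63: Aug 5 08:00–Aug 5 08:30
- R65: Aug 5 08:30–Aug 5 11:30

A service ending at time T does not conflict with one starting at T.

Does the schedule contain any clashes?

Yes

Sorted by start: R60, R61, R62, R64, R63, R65.
R61 starts after R60 ends, so R60 has no further overlaps.
R62 starts after R61 ends, so R61 has no further overlaps.
R64 starts after R62 ends, so R62 has no further overlaps.
R63 starts before R64 ends → R64 and R63 overlap.
That's a conflict, so the schedule is not conflict-free.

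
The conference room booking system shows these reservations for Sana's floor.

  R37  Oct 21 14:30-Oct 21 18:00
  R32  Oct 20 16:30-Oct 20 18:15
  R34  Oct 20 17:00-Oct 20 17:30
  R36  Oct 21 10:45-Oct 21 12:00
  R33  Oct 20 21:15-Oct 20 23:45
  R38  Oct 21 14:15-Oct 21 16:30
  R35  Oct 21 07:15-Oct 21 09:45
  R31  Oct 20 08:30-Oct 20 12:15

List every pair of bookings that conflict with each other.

R32 & R34, R37 & R38

Check each pair: they overlap iff neither finishes before the other starts.
Sorted by start: R31, R32, R34, R33, R35, R36, R38, R37.
R32 starts after R31 ends, so R31 has no further overlaps.
R34 starts before R32 ends → R32 and R34 overlap.
R33 starts after R32 ends, so R32 has no further overlaps.
R33 starts after R34 ends, so R34 has no further overlaps.
R35 starts after R33 ends, so R33 has no further overlaps.
R36 starts after R35 ends, so R35 has no further overlaps.
R38 starts after R36 ends, so R36 has no further overlaps.
R37 starts before R38 ends → R38 and R37 overlap.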